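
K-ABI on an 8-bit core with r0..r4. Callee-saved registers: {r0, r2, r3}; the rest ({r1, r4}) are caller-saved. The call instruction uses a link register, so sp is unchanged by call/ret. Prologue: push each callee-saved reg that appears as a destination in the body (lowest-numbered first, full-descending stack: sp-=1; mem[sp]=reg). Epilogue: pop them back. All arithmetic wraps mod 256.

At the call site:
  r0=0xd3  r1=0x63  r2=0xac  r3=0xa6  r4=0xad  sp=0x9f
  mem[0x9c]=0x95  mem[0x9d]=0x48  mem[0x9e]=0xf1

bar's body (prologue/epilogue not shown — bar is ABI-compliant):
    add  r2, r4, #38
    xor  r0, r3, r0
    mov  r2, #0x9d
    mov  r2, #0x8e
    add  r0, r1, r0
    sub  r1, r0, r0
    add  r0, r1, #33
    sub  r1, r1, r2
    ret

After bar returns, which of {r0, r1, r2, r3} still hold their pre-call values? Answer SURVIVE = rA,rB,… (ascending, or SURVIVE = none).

prologue: push r0 → mem[0x9e]=0xd3, sp=0x9e
prologue: push r2 → mem[0x9d]=0xac, sp=0x9d
body[0] add  r2, r4, #38 → r2=0xd3
body[1] xor  r0, r3, r0 → r0=0x75
body[2] mov  r2, #0x9d → r2=0x9d
body[3] mov  r2, #0x8e → r2=0x8e
body[4] add  r0, r1, r0 → r0=0xd8
body[5] sub  r1, r0, r0 → r1=0x00
body[6] add  r0, r1, #33 → r0=0x21
body[7] sub  r1, r1, r2 → r1=0x72
epilogue: pop r2=0xac, sp=0x9e
epilogue: pop r0=0xd3, sp=0x9f
r0: callee-saved, written=True
r1: caller-saved, written=True
r2: callee-saved, written=True
r3: callee-saved, written=False

SURVIVE = r0,r2,r3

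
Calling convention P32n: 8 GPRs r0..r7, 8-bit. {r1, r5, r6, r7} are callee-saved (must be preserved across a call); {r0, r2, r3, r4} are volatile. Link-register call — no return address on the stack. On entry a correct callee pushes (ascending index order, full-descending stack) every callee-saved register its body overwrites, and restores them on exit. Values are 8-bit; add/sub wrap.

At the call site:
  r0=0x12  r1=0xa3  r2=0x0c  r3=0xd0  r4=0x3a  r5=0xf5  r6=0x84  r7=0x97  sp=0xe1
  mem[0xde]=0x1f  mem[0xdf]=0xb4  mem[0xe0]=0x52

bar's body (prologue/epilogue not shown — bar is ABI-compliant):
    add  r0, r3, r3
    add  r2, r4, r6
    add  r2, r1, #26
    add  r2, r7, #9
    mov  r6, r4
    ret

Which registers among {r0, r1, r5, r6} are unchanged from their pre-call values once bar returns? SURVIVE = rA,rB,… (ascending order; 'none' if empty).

SURVIVE = r1,r5,r6

prologue: push r6 → mem[0xe0]=0x84, sp=0xe0
body[0] add  r0, r3, r3 → r0=0xa0
body[1] add  r2, r4, r6 → r2=0xbe
body[2] add  r2, r1, #26 → r2=0xbd
body[3] add  r2, r7, #9 → r2=0xa0
body[4] mov  r6, r4 → r6=0x3a
epilogue: pop r6=0x84, sp=0xe1
r0: caller-saved, written=True
r1: callee-saved, written=False
r5: callee-saved, written=False
r6: callee-saved, written=True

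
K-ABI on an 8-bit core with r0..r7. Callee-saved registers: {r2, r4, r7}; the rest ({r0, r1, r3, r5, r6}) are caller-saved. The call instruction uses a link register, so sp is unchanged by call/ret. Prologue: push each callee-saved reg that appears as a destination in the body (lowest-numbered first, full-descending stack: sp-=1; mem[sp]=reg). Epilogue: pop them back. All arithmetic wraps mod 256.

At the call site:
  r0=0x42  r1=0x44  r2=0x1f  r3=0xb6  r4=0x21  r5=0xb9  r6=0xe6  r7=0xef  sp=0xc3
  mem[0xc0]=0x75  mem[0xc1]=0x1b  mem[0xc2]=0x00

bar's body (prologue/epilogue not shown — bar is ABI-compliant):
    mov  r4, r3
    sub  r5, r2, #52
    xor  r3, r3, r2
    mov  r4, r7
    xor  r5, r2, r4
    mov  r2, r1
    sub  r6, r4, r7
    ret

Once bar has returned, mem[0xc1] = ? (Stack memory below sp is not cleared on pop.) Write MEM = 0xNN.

prologue: push r2 -> mem[0xc2]=0x1f, sp=0xc2
prologue: push r4 -> mem[0xc1]=0x21, sp=0xc1
body[0] mov  r4, r3 -> r4=0xb6
body[1] sub  r5, r2, #52 -> r5=0xeb
body[2] xor  r3, r3, r2 -> r3=0xa9
body[3] mov  r4, r7 -> r4=0xef
body[4] xor  r5, r2, r4 -> r5=0xf0
body[5] mov  r2, r1 -> r2=0x44
body[6] sub  r6, r4, r7 -> r6=0x00
epilogue: pop r4=0x21, sp=0xc2
epilogue: pop r2=0x1f, sp=0xc3
prologue pushed ['r2', 'r4'] at ['0xc2', '0xc1']

MEM = 0x21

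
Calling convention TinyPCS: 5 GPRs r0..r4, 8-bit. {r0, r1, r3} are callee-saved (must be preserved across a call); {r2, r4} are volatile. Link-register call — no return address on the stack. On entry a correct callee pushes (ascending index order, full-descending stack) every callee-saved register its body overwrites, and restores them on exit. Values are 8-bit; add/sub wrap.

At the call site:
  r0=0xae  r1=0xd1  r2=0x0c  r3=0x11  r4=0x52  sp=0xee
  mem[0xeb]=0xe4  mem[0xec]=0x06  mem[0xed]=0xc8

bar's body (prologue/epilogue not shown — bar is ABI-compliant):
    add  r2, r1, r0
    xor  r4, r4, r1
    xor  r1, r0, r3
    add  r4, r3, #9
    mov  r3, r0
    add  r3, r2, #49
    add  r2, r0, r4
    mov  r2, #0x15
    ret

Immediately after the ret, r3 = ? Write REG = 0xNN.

prologue: push r1 -> mem[0xed]=0xd1, sp=0xed
prologue: push r3 -> mem[0xec]=0x11, sp=0xec
body[0] add  r2, r1, r0 -> r2=0x7f
body[1] xor  r4, r4, r1 -> r4=0x83
body[2] xor  r1, r0, r3 -> r1=0xbf
body[3] add  r4, r3, #9 -> r4=0x1a
body[4] mov  r3, r0 -> r3=0xae
body[5] add  r3, r2, #49 -> r3=0xb0
body[6] add  r2, r0, r4 -> r2=0xc8
body[7] mov  r2, #0x15 -> r2=0x15
epilogue: pop r3=0x11, sp=0xed
epilogue: pop r1=0xd1, sp=0xee
r3 is callee-saved -> restored

REG = 0x11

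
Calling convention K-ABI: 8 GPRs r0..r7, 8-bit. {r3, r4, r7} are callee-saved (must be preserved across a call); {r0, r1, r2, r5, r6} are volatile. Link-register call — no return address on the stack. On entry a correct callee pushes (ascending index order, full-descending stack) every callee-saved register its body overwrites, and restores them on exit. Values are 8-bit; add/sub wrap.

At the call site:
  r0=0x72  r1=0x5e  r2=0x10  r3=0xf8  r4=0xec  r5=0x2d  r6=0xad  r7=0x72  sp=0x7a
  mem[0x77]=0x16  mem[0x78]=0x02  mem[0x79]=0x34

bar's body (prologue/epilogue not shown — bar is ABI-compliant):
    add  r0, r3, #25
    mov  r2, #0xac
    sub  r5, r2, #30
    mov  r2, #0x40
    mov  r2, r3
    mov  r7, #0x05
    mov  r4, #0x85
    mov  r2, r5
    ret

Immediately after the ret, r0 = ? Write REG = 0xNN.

REG = 0x11

prologue: push r4 → mem[0x79]=0xec, sp=0x79
prologue: push r7 → mem[0x78]=0x72, sp=0x78
body[0] add  r0, r3, #25 → r0=0x11
body[1] mov  r2, #0xac → r2=0xac
body[2] sub  r5, r2, #30 → r5=0x8e
body[3] mov  r2, #0x40 → r2=0x40
body[4] mov  r2, r3 → r2=0xf8
body[5] mov  r7, #0x05 → r7=0x05
body[6] mov  r4, #0x85 → r4=0x85
body[7] mov  r2, r5 → r2=0x8e
epilogue: pop r7=0x72, sp=0x79
epilogue: pop r4=0xec, sp=0x7a
r0 is caller-saved → body value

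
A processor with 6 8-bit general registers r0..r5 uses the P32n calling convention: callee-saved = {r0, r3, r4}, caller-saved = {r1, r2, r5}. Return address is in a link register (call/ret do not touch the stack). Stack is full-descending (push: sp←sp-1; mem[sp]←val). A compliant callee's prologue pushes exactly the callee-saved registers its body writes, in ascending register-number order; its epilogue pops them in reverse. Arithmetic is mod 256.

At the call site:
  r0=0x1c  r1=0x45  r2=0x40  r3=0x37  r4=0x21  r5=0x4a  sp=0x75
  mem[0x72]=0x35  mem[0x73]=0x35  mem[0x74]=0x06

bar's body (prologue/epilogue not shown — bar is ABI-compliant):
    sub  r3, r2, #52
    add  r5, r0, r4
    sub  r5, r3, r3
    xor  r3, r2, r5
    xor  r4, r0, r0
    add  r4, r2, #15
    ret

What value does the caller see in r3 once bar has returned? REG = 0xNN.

prologue: push r3 -> mem[0x74]=0x37, sp=0x74
prologue: push r4 -> mem[0x73]=0x21, sp=0x73
body[0] sub  r3, r2, #52 -> r3=0x0c
body[1] add  r5, r0, r4 -> r5=0x3d
body[2] sub  r5, r3, r3 -> r5=0x00
body[3] xor  r3, r2, r5 -> r3=0x40
body[4] xor  r4, r0, r0 -> r4=0x00
body[5] add  r4, r2, #15 -> r4=0x4f
epilogue: pop r4=0x21, sp=0x74
epilogue: pop r3=0x37, sp=0x75
r3 is callee-saved -> restored

REG = 0x37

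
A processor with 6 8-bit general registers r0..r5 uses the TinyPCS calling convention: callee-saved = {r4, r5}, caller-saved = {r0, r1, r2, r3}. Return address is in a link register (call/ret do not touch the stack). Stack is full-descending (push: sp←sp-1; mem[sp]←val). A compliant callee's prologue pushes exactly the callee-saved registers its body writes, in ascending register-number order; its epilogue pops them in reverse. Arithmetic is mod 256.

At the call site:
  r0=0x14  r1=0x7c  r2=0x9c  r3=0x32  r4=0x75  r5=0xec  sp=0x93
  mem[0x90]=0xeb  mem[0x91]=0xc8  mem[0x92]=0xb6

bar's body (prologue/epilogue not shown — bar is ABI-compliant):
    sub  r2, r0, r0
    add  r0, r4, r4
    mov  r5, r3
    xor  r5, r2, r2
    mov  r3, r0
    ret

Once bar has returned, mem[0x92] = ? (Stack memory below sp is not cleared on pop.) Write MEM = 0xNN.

prologue: push r5 → mem[0x92]=0xec, sp=0x92
body[0] sub  r2, r0, r0 → r2=0x00
body[1] add  r0, r4, r4 → r0=0xea
body[2] mov  r5, r3 → r5=0x32
body[3] xor  r5, r2, r2 → r5=0x00
body[4] mov  r3, r0 → r3=0xea
epilogue: pop r5=0xec, sp=0x93
prologue pushed ['r5'] at ['0x92']

MEM = 0xec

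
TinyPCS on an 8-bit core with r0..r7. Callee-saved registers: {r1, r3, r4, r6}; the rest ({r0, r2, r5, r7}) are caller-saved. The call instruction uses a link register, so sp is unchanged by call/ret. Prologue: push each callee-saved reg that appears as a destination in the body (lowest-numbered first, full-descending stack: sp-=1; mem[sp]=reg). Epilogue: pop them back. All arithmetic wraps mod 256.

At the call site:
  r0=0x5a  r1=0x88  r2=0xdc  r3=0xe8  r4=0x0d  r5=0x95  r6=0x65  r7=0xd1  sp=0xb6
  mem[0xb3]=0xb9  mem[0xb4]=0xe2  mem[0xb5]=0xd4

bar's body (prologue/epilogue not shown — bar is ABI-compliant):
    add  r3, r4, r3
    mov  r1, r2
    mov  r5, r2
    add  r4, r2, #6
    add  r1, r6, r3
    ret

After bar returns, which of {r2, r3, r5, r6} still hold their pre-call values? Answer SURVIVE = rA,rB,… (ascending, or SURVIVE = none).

prologue: push r1 -> mem[0xb5]=0x88, sp=0xb5
prologue: push r3 -> mem[0xb4]=0xe8, sp=0xb4
prologue: push r4 -> mem[0xb3]=0x0d, sp=0xb3
body[0] add  r3, r4, r3 -> r3=0xf5
body[1] mov  r1, r2 -> r1=0xdc
body[2] mov  r5, r2 -> r5=0xdc
body[3] add  r4, r2, #6 -> r4=0xe2
body[4] add  r1, r6, r3 -> r1=0x5a
epilogue: pop r4=0x0d, sp=0xb4
epilogue: pop r3=0xe8, sp=0xb5
epilogue: pop r1=0x88, sp=0xb6
r2: caller-saved, written=False
r3: callee-saved, written=True
r5: caller-saved, written=True
r6: callee-saved, written=False

SURVIVE = r2,r3,r6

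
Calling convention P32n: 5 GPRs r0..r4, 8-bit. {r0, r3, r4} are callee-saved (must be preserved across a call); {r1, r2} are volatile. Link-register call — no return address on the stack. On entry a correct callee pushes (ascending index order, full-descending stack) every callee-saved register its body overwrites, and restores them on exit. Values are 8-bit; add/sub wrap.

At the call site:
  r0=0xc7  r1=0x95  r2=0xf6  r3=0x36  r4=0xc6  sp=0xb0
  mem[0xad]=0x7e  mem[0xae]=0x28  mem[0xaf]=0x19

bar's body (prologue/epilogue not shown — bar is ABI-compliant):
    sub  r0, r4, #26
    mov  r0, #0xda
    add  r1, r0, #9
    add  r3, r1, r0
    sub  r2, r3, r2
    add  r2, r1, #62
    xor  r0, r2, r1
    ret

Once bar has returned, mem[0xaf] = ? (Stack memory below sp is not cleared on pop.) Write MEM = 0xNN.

MEM = 0xc7

prologue: push r0 -> mem[0xaf]=0xc7, sp=0xaf
prologue: push r3 -> mem[0xae]=0x36, sp=0xae
body[0] sub  r0, r4, #26 -> r0=0xac
body[1] mov  r0, #0xda -> r0=0xda
body[2] add  r1, r0, #9 -> r1=0xe3
body[3] add  r3, r1, r0 -> r3=0xbd
body[4] sub  r2, r3, r2 -> r2=0xc7
body[5] add  r2, r1, #62 -> r2=0x21
body[6] xor  r0, r2, r1 -> r0=0xc2
epilogue: pop r3=0x36, sp=0xaf
epilogue: pop r0=0xc7, sp=0xb0
prologue pushed ['r0', 'r3'] at ['0xaf', '0xae']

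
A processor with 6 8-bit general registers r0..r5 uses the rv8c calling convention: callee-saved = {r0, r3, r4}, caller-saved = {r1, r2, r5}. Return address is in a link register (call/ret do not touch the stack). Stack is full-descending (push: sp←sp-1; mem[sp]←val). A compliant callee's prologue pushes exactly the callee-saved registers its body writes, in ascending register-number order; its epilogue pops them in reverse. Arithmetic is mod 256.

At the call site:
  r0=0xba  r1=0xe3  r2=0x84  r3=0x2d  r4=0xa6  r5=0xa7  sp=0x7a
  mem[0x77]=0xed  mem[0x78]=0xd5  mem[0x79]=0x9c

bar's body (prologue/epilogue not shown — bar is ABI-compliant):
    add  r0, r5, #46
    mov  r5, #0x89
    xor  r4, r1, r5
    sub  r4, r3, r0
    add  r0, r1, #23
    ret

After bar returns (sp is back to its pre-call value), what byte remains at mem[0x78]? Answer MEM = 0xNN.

prologue: push r0 -> mem[0x79]=0xba, sp=0x79
prologue: push r4 -> mem[0x78]=0xa6, sp=0x78
body[0] add  r0, r5, #46 -> r0=0xd5
body[1] mov  r5, #0x89 -> r5=0x89
body[2] xor  r4, r1, r5 -> r4=0x6a
body[3] sub  r4, r3, r0 -> r4=0x58
body[4] add  r0, r1, #23 -> r0=0xfa
epilogue: pop r4=0xa6, sp=0x79
epilogue: pop r0=0xba, sp=0x7a
prologue pushed ['r0', 'r4'] at ['0x79', '0x78']

MEM = 0xa6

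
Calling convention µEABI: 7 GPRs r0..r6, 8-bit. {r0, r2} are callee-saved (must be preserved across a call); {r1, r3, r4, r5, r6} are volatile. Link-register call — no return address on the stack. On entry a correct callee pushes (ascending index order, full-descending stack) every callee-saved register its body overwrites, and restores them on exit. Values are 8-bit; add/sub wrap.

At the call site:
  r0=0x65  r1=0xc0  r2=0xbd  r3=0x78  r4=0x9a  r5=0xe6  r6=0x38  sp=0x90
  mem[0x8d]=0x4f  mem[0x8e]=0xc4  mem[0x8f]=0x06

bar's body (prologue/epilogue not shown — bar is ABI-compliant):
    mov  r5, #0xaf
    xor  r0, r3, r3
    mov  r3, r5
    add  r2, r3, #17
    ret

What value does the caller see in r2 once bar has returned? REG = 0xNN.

REG = 0xbd

prologue: push r0 -> mem[0x8f]=0x65, sp=0x8f
prologue: push r2 -> mem[0x8e]=0xbd, sp=0x8e
body[0] mov  r5, #0xaf -> r5=0xaf
body[1] xor  r0, r3, r3 -> r0=0x00
body[2] mov  r3, r5 -> r3=0xaf
body[3] add  r2, r3, #17 -> r2=0xc0
epilogue: pop r2=0xbd, sp=0x8f
epilogue: pop r0=0x65, sp=0x90
r2 is callee-saved -> restored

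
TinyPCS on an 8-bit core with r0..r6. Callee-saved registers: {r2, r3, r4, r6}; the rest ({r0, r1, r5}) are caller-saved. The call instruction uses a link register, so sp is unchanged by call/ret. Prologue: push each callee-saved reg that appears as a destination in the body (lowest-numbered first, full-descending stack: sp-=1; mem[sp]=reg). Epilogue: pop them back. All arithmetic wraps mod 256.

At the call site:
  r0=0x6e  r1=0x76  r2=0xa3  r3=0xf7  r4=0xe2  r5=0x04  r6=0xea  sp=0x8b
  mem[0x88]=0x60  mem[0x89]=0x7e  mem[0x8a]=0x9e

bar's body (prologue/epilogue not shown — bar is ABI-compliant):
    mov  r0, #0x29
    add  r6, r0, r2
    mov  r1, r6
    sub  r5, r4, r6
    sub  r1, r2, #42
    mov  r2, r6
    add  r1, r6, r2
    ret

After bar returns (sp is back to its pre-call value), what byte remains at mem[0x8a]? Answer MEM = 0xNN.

prologue: push r2 -> mem[0x8a]=0xa3, sp=0x8a
prologue: push r6 -> mem[0x89]=0xea, sp=0x89
body[0] mov  r0, #0x29 -> r0=0x29
body[1] add  r6, r0, r2 -> r6=0xcc
body[2] mov  r1, r6 -> r1=0xcc
body[3] sub  r5, r4, r6 -> r5=0x16
body[4] sub  r1, r2, #42 -> r1=0x79
body[5] mov  r2, r6 -> r2=0xcc
body[6] add  r1, r6, r2 -> r1=0x98
epilogue: pop r6=0xea, sp=0x8a
epilogue: pop r2=0xa3, sp=0x8b
prologue pushed ['r2', 'r6'] at ['0x8a', '0x89']

MEM = 0xa3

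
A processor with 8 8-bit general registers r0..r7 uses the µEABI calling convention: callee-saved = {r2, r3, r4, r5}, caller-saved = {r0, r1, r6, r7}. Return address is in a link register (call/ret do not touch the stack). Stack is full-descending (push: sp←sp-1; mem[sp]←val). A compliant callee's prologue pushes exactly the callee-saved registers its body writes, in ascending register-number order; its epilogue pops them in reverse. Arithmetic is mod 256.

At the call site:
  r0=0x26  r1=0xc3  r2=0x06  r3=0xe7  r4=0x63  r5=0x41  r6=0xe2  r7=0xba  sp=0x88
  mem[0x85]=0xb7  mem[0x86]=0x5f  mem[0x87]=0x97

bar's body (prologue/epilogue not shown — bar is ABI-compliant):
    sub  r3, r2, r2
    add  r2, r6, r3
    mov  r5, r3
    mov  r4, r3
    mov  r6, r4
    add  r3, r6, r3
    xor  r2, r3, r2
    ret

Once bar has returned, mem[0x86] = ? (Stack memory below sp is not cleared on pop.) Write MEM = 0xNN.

MEM = 0xe7

prologue: push r2 → mem[0x87]=0x06, sp=0x87
prologue: push r3 → mem[0x86]=0xe7, sp=0x86
prologue: push r4 → mem[0x85]=0x63, sp=0x85
prologue: push r5 → mem[0x84]=0x41, sp=0x84
body[0] sub  r3, r2, r2 → r3=0x00
body[1] add  r2, r6, r3 → r2=0xe2
body[2] mov  r5, r3 → r5=0x00
body[3] mov  r4, r3 → r4=0x00
body[4] mov  r6, r4 → r6=0x00
body[5] add  r3, r6, r3 → r3=0x00
body[6] xor  r2, r3, r2 → r2=0xe2
epilogue: pop r5=0x41, sp=0x85
epilogue: pop r4=0x63, sp=0x86
epilogue: pop r3=0xe7, sp=0x87
epilogue: pop r2=0x06, sp=0x88
prologue pushed ['r2', 'r3', 'r4', 'r5'] at ['0x87', '0x86', '0x85', '0x84']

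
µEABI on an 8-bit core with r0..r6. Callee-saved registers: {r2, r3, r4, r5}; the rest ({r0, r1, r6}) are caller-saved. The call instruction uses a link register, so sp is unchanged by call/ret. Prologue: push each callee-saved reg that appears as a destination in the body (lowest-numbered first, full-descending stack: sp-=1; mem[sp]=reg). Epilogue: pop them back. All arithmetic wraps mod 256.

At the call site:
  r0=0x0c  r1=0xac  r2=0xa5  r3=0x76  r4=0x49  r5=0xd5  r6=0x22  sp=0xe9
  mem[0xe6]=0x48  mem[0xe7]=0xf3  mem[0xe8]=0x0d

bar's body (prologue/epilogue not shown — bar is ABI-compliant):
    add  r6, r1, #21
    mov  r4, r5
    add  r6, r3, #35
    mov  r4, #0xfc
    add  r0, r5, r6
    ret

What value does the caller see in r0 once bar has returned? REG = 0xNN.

prologue: push r4 → mem[0xe8]=0x49, sp=0xe8
body[0] add  r6, r1, #21 → r6=0xc1
body[1] mov  r4, r5 → r4=0xd5
body[2] add  r6, r3, #35 → r6=0x99
body[3] mov  r4, #0xfc → r4=0xfc
body[4] add  r0, r5, r6 → r0=0x6e
epilogue: pop r4=0x49, sp=0xe9
r0 is caller-saved → body value

REG = 0x6e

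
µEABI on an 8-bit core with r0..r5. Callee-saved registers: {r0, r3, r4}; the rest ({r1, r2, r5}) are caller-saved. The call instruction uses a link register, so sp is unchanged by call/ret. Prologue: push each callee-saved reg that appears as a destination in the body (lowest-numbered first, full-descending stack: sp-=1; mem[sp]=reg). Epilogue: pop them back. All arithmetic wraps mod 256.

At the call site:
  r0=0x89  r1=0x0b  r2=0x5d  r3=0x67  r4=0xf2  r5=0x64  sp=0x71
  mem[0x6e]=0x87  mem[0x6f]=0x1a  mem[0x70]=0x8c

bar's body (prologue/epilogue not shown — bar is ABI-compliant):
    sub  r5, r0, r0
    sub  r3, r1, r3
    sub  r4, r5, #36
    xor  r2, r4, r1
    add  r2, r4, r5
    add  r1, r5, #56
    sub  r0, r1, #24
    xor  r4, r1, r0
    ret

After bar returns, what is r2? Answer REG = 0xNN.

REG = 0xdc

prologue: push r0 → mem[0x70]=0x89, sp=0x70
prologue: push r3 → mem[0x6f]=0x67, sp=0x6f
prologue: push r4 → mem[0x6e]=0xf2, sp=0x6e
body[0] sub  r5, r0, r0 → r5=0x00
body[1] sub  r3, r1, r3 → r3=0xa4
body[2] sub  r4, r5, #36 → r4=0xdc
body[3] xor  r2, r4, r1 → r2=0xd7
body[4] add  r2, r4, r5 → r2=0xdc
body[5] add  r1, r5, #56 → r1=0x38
body[6] sub  r0, r1, #24 → r0=0x20
body[7] xor  r4, r1, r0 → r4=0x18
epilogue: pop r4=0xf2, sp=0x6f
epilogue: pop r3=0x67, sp=0x70
epilogue: pop r0=0x89, sp=0x71
r2 is caller-saved → body value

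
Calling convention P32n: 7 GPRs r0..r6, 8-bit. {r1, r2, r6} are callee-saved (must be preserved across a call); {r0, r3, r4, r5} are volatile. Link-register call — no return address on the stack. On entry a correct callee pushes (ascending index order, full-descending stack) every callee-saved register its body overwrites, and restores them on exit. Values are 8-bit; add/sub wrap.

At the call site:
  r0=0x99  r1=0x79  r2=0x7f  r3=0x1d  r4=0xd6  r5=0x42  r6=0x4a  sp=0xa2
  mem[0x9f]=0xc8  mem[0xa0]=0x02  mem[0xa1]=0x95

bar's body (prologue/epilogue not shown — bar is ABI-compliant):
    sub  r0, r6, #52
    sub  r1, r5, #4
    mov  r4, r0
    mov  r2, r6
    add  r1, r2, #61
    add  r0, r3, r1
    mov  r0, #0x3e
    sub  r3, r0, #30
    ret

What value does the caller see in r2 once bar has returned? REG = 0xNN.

REG = 0x7f

prologue: push r1 → mem[0xa1]=0x79, sp=0xa1
prologue: push r2 → mem[0xa0]=0x7f, sp=0xa0
body[0] sub  r0, r6, #52 → r0=0x16
body[1] sub  r1, r5, #4 → r1=0x3e
body[2] mov  r4, r0 → r4=0x16
body[3] mov  r2, r6 → r2=0x4a
body[4] add  r1, r2, #61 → r1=0x87
body[5] add  r0, r3, r1 → r0=0xa4
body[6] mov  r0, #0x3e → r0=0x3e
body[7] sub  r3, r0, #30 → r3=0x20
epilogue: pop r2=0x7f, sp=0xa1
epilogue: pop r1=0x79, sp=0xa2
r2 is callee-saved → restored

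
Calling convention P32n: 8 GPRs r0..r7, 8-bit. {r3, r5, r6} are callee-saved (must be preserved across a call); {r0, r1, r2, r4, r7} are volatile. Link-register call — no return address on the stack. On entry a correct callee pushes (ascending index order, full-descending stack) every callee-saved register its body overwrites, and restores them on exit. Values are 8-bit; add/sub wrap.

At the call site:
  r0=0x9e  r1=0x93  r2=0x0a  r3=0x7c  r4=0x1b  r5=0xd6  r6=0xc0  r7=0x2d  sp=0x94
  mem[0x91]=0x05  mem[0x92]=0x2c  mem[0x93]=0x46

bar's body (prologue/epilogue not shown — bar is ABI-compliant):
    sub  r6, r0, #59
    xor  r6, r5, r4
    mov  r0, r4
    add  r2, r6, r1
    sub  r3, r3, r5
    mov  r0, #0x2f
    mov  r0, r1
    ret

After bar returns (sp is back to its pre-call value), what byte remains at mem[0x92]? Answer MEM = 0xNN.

MEM = 0xc0

prologue: push r3 -> mem[0x93]=0x7c, sp=0x93
prologue: push r6 -> mem[0x92]=0xc0, sp=0x92
body[0] sub  r6, r0, #59 -> r6=0x63
body[1] xor  r6, r5, r4 -> r6=0xcd
body[2] mov  r0, r4 -> r0=0x1b
body[3] add  r2, r6, r1 -> r2=0x60
body[4] sub  r3, r3, r5 -> r3=0xa6
body[5] mov  r0, #0x2f -> r0=0x2f
body[6] mov  r0, r1 -> r0=0x93
epilogue: pop r6=0xc0, sp=0x93
epilogue: pop r3=0x7c, sp=0x94
prologue pushed ['r3', 'r6'] at ['0x93', '0x92']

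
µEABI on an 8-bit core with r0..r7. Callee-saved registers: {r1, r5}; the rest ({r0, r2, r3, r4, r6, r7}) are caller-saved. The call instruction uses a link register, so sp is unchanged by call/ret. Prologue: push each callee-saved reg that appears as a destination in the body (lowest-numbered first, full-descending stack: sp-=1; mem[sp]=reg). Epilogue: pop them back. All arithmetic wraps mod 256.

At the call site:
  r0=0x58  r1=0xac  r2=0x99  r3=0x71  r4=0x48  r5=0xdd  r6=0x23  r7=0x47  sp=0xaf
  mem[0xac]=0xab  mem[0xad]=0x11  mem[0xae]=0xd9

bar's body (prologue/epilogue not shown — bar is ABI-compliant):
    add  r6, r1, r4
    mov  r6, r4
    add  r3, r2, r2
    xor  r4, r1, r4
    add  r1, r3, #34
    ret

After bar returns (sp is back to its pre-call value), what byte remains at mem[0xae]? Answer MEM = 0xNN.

prologue: push r1 → mem[0xae]=0xac, sp=0xae
body[0] add  r6, r1, r4 → r6=0xf4
body[1] mov  r6, r4 → r6=0x48
body[2] add  r3, r2, r2 → r3=0x32
body[3] xor  r4, r1, r4 → r4=0xe4
body[4] add  r1, r3, #34 → r1=0x54
epilogue: pop r1=0xac, sp=0xaf
prologue pushed ['r1'] at ['0xae']

MEM = 0xac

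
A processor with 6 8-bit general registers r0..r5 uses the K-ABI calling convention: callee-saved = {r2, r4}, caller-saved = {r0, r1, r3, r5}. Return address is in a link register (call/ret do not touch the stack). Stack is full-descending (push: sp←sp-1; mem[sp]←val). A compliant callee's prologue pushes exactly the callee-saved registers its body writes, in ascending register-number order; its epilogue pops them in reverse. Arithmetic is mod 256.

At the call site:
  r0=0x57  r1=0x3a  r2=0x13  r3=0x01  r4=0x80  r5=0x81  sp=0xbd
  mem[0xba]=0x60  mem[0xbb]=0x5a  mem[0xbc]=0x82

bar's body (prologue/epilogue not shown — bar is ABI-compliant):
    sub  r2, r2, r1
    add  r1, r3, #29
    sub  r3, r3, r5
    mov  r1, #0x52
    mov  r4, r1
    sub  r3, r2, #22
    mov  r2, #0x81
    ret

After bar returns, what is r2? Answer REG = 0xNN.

REG = 0x13

prologue: push r2 → mem[0xbc]=0x13, sp=0xbc
prologue: push r4 → mem[0xbb]=0x80, sp=0xbb
body[0] sub  r2, r2, r1 → r2=0xd9
body[1] add  r1, r3, #29 → r1=0x1e
body[2] sub  r3, r3, r5 → r3=0x80
body[3] mov  r1, #0x52 → r1=0x52
body[4] mov  r4, r1 → r4=0x52
body[5] sub  r3, r2, #22 → r3=0xc3
body[6] mov  r2, #0x81 → r2=0x81
epilogue: pop r4=0x80, sp=0xbc
epilogue: pop r2=0x13, sp=0xbd
r2 is callee-saved → restored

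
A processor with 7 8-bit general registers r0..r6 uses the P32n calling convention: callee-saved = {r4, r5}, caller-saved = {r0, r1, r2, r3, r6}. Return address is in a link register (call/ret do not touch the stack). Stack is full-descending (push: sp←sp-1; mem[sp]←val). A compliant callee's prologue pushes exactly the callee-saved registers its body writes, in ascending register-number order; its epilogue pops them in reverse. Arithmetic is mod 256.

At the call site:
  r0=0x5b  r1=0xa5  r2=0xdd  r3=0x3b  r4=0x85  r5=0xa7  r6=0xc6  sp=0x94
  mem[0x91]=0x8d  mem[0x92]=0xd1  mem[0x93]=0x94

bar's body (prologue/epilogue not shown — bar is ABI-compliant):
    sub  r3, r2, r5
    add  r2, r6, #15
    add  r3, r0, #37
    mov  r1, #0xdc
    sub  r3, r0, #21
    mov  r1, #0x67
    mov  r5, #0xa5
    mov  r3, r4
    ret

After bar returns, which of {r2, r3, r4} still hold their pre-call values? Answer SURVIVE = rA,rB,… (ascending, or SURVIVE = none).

SURVIVE = r4

prologue: push r5 -> mem[0x93]=0xa7, sp=0x93
body[0] sub  r3, r2, r5 -> r3=0x36
body[1] add  r2, r6, #15 -> r2=0xd5
body[2] add  r3, r0, #37 -> r3=0x80
body[3] mov  r1, #0xdc -> r1=0xdc
body[4] sub  r3, r0, #21 -> r3=0x46
body[5] mov  r1, #0x67 -> r1=0x67
body[6] mov  r5, #0xa5 -> r5=0xa5
body[7] mov  r3, r4 -> r3=0x85
epilogue: pop r5=0xa7, sp=0x94
r2: caller-saved, written=True
r3: caller-saved, written=True
r4: callee-saved, written=False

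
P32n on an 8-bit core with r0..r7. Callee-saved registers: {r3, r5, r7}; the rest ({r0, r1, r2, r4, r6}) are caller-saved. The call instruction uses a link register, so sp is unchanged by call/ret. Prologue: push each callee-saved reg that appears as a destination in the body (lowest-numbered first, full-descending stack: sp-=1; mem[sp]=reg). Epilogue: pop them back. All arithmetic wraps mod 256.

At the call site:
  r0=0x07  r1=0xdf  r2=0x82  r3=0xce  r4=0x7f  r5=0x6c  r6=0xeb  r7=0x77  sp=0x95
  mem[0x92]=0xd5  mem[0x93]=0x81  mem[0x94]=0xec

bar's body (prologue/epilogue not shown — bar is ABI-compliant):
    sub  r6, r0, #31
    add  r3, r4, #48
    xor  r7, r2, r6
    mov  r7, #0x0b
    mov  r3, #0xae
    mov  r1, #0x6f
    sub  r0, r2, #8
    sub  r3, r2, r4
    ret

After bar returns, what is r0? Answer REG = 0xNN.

prologue: push r3 → mem[0x94]=0xce, sp=0x94
prologue: push r7 → mem[0x93]=0x77, sp=0x93
body[0] sub  r6, r0, #31 → r6=0xe8
body[1] add  r3, r4, #48 → r3=0xaf
body[2] xor  r7, r2, r6 → r7=0x6a
body[3] mov  r7, #0x0b → r7=0x0b
body[4] mov  r3, #0xae → r3=0xae
body[5] mov  r1, #0x6f → r1=0x6f
body[6] sub  r0, r2, #8 → r0=0x7a
body[7] sub  r3, r2, r4 → r3=0x03
epilogue: pop r7=0x77, sp=0x94
epilogue: pop r3=0xce, sp=0x95
r0 is caller-saved → body value

REG = 0x7a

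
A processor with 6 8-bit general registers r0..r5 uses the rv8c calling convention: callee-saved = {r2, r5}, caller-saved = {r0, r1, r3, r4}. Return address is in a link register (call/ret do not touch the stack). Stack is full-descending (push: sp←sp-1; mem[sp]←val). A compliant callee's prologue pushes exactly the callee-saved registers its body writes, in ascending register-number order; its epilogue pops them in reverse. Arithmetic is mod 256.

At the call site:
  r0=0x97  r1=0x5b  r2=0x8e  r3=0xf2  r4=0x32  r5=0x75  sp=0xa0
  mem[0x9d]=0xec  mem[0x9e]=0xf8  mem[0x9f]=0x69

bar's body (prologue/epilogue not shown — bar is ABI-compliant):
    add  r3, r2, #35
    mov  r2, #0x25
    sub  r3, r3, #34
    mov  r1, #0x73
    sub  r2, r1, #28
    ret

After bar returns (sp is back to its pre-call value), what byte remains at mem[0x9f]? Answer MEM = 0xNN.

prologue: push r2 → mem[0x9f]=0x8e, sp=0x9f
body[0] add  r3, r2, #35 → r3=0xb1
body[1] mov  r2, #0x25 → r2=0x25
body[2] sub  r3, r3, #34 → r3=0x8f
body[3] mov  r1, #0x73 → r1=0x73
body[4] sub  r2, r1, #28 → r2=0x57
epilogue: pop r2=0x8e, sp=0xa0
prologue pushed ['r2'] at ['0x9f']

MEM = 0x8e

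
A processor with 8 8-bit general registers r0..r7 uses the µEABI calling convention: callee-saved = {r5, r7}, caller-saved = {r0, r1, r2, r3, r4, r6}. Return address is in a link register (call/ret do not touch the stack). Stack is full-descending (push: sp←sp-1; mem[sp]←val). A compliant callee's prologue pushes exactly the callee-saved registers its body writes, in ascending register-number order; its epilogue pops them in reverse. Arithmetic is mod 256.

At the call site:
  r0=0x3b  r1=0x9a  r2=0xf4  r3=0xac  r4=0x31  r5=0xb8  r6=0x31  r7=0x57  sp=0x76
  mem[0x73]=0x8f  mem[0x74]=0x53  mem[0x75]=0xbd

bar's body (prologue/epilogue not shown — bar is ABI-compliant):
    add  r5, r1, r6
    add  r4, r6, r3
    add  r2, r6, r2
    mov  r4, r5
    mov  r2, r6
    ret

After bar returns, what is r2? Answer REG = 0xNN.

REG = 0x31

prologue: push r5 → mem[0x75]=0xb8, sp=0x75
body[0] add  r5, r1, r6 → r5=0xcb
body[1] add  r4, r6, r3 → r4=0xdd
body[2] add  r2, r6, r2 → r2=0x25
body[3] mov  r4, r5 → r4=0xcb
body[4] mov  r2, r6 → r2=0x31
epilogue: pop r5=0xb8, sp=0x76
r2 is caller-saved → body value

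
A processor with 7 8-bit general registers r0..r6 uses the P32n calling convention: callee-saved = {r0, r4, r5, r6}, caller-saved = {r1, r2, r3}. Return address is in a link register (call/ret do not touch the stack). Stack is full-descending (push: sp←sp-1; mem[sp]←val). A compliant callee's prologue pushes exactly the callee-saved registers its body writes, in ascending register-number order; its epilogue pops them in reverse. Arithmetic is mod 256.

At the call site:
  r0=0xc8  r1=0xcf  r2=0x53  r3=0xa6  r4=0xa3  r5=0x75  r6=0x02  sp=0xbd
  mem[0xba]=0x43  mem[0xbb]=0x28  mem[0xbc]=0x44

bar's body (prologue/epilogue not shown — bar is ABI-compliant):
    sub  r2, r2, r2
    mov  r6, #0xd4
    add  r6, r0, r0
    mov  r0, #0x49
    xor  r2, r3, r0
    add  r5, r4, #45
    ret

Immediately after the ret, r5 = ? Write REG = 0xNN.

REG = 0x75

prologue: push r0 → mem[0xbc]=0xc8, sp=0xbc
prologue: push r5 → mem[0xbb]=0x75, sp=0xbb
prologue: push r6 → mem[0xba]=0x02, sp=0xba
body[0] sub  r2, r2, r2 → r2=0x00
body[1] mov  r6, #0xd4 → r6=0xd4
body[2] add  r6, r0, r0 → r6=0x90
body[3] mov  r0, #0x49 → r0=0x49
body[4] xor  r2, r3, r0 → r2=0xef
body[5] add  r5, r4, #45 → r5=0xd0
epilogue: pop r6=0x02, sp=0xbb
epilogue: pop r5=0x75, sp=0xbc
epilogue: pop r0=0xc8, sp=0xbd
r5 is callee-saved → restored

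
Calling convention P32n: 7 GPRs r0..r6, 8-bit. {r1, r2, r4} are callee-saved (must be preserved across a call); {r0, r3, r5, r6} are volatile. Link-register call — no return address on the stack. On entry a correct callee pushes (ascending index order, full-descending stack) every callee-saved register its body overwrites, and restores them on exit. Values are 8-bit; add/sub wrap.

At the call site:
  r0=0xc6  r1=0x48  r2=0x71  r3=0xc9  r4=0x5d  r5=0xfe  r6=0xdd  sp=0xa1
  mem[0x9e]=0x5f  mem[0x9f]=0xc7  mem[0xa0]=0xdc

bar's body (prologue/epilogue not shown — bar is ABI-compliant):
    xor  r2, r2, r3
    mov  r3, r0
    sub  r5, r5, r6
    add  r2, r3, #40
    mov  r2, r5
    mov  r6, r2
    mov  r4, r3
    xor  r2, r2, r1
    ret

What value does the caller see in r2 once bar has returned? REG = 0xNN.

REG = 0x71

prologue: push r2 -> mem[0xa0]=0x71, sp=0xa0
prologue: push r4 -> mem[0x9f]=0x5d, sp=0x9f
body[0] xor  r2, r2, r3 -> r2=0xb8
body[1] mov  r3, r0 -> r3=0xc6
body[2] sub  r5, r5, r6 -> r5=0x21
body[3] add  r2, r3, #40 -> r2=0xee
body[4] mov  r2, r5 -> r2=0x21
body[5] mov  r6, r2 -> r6=0x21
body[6] mov  r4, r3 -> r4=0xc6
body[7] xor  r2, r2, r1 -> r2=0x69
epilogue: pop r4=0x5d, sp=0xa0
epilogue: pop r2=0x71, sp=0xa1
r2 is callee-saved -> restored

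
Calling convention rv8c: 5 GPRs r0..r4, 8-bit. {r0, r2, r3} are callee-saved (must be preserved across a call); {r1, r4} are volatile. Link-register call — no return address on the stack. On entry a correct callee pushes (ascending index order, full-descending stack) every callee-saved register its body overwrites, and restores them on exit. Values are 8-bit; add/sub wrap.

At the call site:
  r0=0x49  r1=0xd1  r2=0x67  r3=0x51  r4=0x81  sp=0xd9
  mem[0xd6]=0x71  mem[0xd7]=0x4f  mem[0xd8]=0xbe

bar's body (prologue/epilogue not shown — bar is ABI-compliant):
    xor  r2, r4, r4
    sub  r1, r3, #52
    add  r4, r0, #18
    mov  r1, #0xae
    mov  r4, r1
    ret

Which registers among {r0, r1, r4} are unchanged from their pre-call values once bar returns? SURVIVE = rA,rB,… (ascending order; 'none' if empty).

prologue: push r2 → mem[0xd8]=0x67, sp=0xd8
body[0] xor  r2, r4, r4 → r2=0x00
body[1] sub  r1, r3, #52 → r1=0x1d
body[2] add  r4, r0, #18 → r4=0x5b
body[3] mov  r1, #0xae → r1=0xae
body[4] mov  r4, r1 → r4=0xae
epilogue: pop r2=0x67, sp=0xd9
r0: callee-saved, written=False
r1: caller-saved, written=True
r4: caller-saved, written=True

SURVIVE = r0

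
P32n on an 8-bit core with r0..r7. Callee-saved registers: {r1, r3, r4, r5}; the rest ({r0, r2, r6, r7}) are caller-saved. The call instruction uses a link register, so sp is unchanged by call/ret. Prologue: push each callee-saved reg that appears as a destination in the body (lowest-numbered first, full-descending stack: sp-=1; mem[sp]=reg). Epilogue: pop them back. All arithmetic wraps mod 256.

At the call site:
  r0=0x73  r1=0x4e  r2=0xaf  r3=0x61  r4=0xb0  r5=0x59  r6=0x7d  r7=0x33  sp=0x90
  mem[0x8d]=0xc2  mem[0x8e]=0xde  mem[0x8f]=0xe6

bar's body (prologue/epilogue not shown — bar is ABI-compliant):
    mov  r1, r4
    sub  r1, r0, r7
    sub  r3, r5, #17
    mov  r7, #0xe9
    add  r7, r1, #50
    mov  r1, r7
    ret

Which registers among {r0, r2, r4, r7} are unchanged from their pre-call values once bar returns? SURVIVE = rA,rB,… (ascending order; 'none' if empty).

SURVIVE = r0,r2,r4

prologue: push r1 → mem[0x8f]=0x4e, sp=0x8f
prologue: push r3 → mem[0x8e]=0x61, sp=0x8e
body[0] mov  r1, r4 → r1=0xb0
body[1] sub  r1, r0, r7 → r1=0x40
body[2] sub  r3, r5, #17 → r3=0x48
body[3] mov  r7, #0xe9 → r7=0xe9
body[4] add  r7, r1, #50 → r7=0x72
body[5] mov  r1, r7 → r1=0x72
epilogue: pop r3=0x61, sp=0x8f
epilogue: pop r1=0x4e, sp=0x90
r0: caller-saved, written=False
r2: caller-saved, written=False
r4: callee-saved, written=False
r7: caller-saved, written=True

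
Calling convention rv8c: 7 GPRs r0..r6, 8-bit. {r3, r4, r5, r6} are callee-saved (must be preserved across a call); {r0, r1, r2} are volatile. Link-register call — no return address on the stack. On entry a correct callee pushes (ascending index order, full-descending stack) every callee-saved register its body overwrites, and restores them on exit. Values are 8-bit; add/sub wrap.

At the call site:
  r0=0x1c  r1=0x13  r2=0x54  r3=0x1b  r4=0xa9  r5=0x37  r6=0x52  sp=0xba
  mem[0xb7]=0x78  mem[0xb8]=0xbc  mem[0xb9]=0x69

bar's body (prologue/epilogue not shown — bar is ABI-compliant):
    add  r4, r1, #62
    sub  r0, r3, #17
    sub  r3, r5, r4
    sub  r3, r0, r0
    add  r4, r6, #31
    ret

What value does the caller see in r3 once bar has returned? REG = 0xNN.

REG = 0x1b

prologue: push r3 -> mem[0xb9]=0x1b, sp=0xb9
prologue: push r4 -> mem[0xb8]=0xa9, sp=0xb8
body[0] add  r4, r1, #62 -> r4=0x51
body[1] sub  r0, r3, #17 -> r0=0x0a
body[2] sub  r3, r5, r4 -> r3=0xe6
body[3] sub  r3, r0, r0 -> r3=0x00
body[4] add  r4, r6, #31 -> r4=0x71
epilogue: pop r4=0xa9, sp=0xb9
epilogue: pop r3=0x1b, sp=0xba
r3 is callee-saved -> restored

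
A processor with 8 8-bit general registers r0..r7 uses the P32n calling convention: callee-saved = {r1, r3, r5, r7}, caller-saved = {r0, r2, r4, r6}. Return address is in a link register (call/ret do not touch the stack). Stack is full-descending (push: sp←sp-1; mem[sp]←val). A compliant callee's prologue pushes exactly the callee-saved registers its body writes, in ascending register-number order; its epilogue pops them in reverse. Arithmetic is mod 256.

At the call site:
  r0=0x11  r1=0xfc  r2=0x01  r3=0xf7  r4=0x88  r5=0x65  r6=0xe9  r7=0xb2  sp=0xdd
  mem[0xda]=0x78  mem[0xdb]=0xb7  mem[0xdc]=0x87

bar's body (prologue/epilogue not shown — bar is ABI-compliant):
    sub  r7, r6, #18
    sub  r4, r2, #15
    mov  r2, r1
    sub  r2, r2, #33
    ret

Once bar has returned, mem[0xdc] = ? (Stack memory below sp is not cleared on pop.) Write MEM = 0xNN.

prologue: push r7 -> mem[0xdc]=0xb2, sp=0xdc
body[0] sub  r7, r6, #18 -> r7=0xd7
body[1] sub  r4, r2, #15 -> r4=0xf2
body[2] mov  r2, r1 -> r2=0xfc
body[3] sub  r2, r2, #33 -> r2=0xdb
epilogue: pop r7=0xb2, sp=0xdd
prologue pushed ['r7'] at ['0xdc']

MEM = 0xb2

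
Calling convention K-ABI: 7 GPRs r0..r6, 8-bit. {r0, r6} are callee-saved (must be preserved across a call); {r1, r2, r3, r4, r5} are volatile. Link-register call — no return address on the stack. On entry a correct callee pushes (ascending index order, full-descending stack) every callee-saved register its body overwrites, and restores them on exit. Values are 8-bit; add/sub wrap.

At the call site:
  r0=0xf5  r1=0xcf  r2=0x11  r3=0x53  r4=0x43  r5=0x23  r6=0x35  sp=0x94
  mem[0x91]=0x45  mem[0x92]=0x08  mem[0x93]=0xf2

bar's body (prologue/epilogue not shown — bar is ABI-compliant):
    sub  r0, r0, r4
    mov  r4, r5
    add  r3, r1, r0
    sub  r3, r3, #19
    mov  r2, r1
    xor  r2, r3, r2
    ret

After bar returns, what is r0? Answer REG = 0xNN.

REG = 0xf5

prologue: push r0 → mem[0x93]=0xf5, sp=0x93
body[0] sub  r0, r0, r4 → r0=0xb2
body[1] mov  r4, r5 → r4=0x23
body[2] add  r3, r1, r0 → r3=0x81
body[3] sub  r3, r3, #19 → r3=0x6e
body[4] mov  r2, r1 → r2=0xcf
body[5] xor  r2, r3, r2 → r2=0xa1
epilogue: pop r0=0xf5, sp=0x94
r0 is callee-saved → restored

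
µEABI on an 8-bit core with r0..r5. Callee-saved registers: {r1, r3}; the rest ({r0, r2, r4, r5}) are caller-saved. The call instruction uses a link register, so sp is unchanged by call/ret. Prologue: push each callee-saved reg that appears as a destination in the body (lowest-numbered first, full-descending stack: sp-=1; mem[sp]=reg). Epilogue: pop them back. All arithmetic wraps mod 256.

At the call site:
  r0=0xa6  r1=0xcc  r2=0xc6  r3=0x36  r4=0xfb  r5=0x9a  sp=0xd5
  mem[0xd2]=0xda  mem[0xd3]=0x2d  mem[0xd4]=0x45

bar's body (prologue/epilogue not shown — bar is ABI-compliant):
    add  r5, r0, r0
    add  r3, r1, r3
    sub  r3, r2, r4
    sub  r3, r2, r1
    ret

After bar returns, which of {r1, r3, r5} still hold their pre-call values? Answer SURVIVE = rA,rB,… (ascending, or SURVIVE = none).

prologue: push r3 → mem[0xd4]=0x36, sp=0xd4
body[0] add  r5, r0, r0 → r5=0x4c
body[1] add  r3, r1, r3 → r3=0x02
body[2] sub  r3, r2, r4 → r3=0xcb
body[3] sub  r3, r2, r1 → r3=0xfa
epilogue: pop r3=0x36, sp=0xd5
r1: callee-saved, written=False
r3: callee-saved, written=True
r5: caller-saved, written=True

SURVIVE = r1,r3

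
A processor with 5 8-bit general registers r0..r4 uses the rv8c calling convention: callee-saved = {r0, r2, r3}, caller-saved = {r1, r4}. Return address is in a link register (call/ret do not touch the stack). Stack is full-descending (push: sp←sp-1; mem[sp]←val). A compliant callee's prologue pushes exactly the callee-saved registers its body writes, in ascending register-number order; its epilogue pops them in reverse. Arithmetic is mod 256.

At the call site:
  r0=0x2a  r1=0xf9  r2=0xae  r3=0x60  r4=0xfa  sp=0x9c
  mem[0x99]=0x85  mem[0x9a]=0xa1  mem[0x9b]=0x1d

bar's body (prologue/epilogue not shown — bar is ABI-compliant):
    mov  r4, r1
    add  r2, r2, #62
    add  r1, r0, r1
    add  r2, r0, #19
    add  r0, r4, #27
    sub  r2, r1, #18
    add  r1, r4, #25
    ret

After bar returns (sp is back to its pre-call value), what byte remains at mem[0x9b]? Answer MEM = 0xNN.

prologue: push r0 → mem[0x9b]=0x2a, sp=0x9b
prologue: push r2 → mem[0x9a]=0xae, sp=0x9a
body[0] mov  r4, r1 → r4=0xf9
body[1] add  r2, r2, #62 → r2=0xec
body[2] add  r1, r0, r1 → r1=0x23
body[3] add  r2, r0, #19 → r2=0x3d
body[4] add  r0, r4, #27 → r0=0x14
body[5] sub  r2, r1, #18 → r2=0x11
body[6] add  r1, r4, #25 → r1=0x12
epilogue: pop r2=0xae, sp=0x9b
epilogue: pop r0=0x2a, sp=0x9c
prologue pushed ['r0', 'r2'] at ['0x9b', '0x9a']

MEM = 0x2a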